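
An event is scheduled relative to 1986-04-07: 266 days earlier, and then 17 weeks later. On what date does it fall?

Going back 266 days from April 7, 1986:
Going back 7 days from April 7, 1986 reaches the end of the previous month; 266 − 7 = 259 left.
March 1986 has 31 days: 259 − 31 = 228 left.
February 1986 has 28 days (1986 is not a leap year): 228 − 28 = 200 left.
January 1986 has 31 days: 200 − 31 = 169 left.
December 1985 has 31 days: 169 − 31 = 138 left.
November 1985 has 30 days: 138 − 30 = 108 left.
October 1985 has 31 days: 108 − 31 = 77 left.
September 1985 has 30 days: 77 − 30 = 47 left.
August 1985 has 31 days: 47 − 31 = 16 left.
July 1985 has 31 days; 31 − 16 = 15 → July 15, 1985.
Counting forward 17 weeks (= 119 days) from July 15, 1985:
July has 31 days, so 31 − 15 = 16 days remain after July 15, 1985; 119 − 16 = 103 left.
August 1985 has 31 days: 103 − 31 = 72 left.
September 1985 has 30 days: 72 − 30 = 42 left.
October 1985 has 31 days: 42 − 31 = 11 left.
11 days into November 1985 → November 11, 1985.

November 11, 1985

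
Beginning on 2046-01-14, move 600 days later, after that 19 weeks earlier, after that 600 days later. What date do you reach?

December 16, 2048

Advancing 600 days from January 14, 2046:
January has 31 days, so 31 − 14 = 17 days remain after January 14, 2046; 600 − 17 = 583 left.
February 2046 has 28 days (2046 is not a leap year): 583 − 28 = 555 left.
March 2046 has 31 days: 555 − 31 = 524 left.
April 2046 has 30 days: 524 − 30 = 494 left.
May 2046 has 31 days: 494 − 31 = 463 left.
June 2046 has 30 days: 463 − 30 = 433 left.
July 2046 has 31 days: 433 − 31 = 402 left.
August 2046 has 31 days: 402 − 31 = 371 left.
September 2046 has 30 days: 371 − 30 = 341 left.
October 2046 has 31 days: 341 − 31 = 310 left.
November 2046 has 30 days: 310 − 30 = 280 left.
December 2046 has 31 days: 280 − 31 = 249 left.
January 2047 has 31 days: 249 − 31 = 218 left.
February 2047 has 28 days (2047 is not a leap year): 218 − 28 = 190 left.
March 2047 has 31 days: 190 − 31 = 159 left.
April 2047 has 30 days: 159 − 30 = 129 left.
May 2047 has 31 days: 129 − 31 = 98 left.
June 2047 has 30 days: 98 − 30 = 68 left.
July 2047 has 31 days: 68 − 31 = 37 left.
August 2047 has 31 days: 37 − 31 = 6 left.
6 days into September 2047 → September 6, 2047.
Subtracting 19 weeks (= 133 days) from September 6, 2047:
Going back 6 days from September 6, 2047 reaches the end of the previous month; 133 − 6 = 127 left.
August 2047 has 31 days: 127 − 31 = 96 left.
July 2047 has 31 days: 96 − 31 = 65 left.
June 2047 has 30 days: 65 − 30 = 35 left.
May 2047 has 31 days: 35 − 31 = 4 left.
April 2047 has 30 days; 30 − 4 = 26 → April 26, 2047.
Counting forward 600 days from April 26, 2047:
April has 30 days, so 30 − 26 = 4 days remain after April 26, 2047; 600 − 4 = 596 left.
May 2047 has 31 days: 596 − 31 = 565 left.
June 2047 has 30 days: 565 − 30 = 535 left.
July 2047 has 31 days: 535 − 31 = 504 left.
August 2047 has 31 days: 504 − 31 = 473 left.
September 2047 has 30 days: 473 − 30 = 443 left.
October 2047 has 31 days: 443 − 31 = 412 left.
November 2047 has 30 days: 412 − 30 = 382 left.
December 2047 has 31 days: 382 − 31 = 351 left.
January 2048 has 31 days: 351 − 31 = 320 left.
February 2048 has 29 days (2048 is a leap year): 320 − 29 = 291 left.
March 2048 has 31 days: 291 − 31 = 260 left.
April 2048 has 30 days: 260 − 30 = 230 left.
May 2048 has 31 days: 230 − 31 = 199 left.
June 2048 has 30 days: 199 − 30 = 169 left.
July 2048 has 31 days: 169 − 31 = 138 left.
August 2048 has 31 days: 138 − 31 = 107 left.
September 2048 has 30 days: 107 − 30 = 77 left.
October 2048 has 31 days: 77 − 31 = 46 left.
November 2048 has 30 days: 46 − 30 = 16 left.
16 days into December 2048 → December 16, 2048.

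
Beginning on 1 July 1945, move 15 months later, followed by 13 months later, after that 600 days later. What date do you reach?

Adding 15 months from July 1, 1945:
month 7 + 15 = 22, which is month 10 of year 1946 → October 1946.
Day 1 is valid in October, giving October 1, 1946.
Counting forward 13 months from October 1, 1946:
month 10 + 13 = 23, which is month 11 of year 1947 → November 1947.
Day 1 is valid in November, giving November 1, 1947.
Adding 600 days from November 1, 1947:
November has 30 days, so 30 − 1 = 29 days remain after November 1, 1947; 600 − 29 = 571 left.
December 1947 has 31 days: 571 − 31 = 540 left.
January 1948 has 31 days: 540 − 31 = 509 left.
February 1948 has 29 days (1948 is a leap year): 509 − 29 = 480 left.
March 1948 has 31 days: 480 − 31 = 449 left.
April 1948 has 30 days: 449 − 30 = 419 left.
May 1948 has 31 days: 419 − 31 = 388 left.
June 1948 has 30 days: 388 − 30 = 358 left.
July 1948 has 31 days: 358 − 31 = 327 left.
August 1948 has 31 days: 327 − 31 = 296 left.
September 1948 has 30 days: 296 − 30 = 266 left.
October 1948 has 31 days: 266 − 31 = 235 left.
November 1948 has 30 days: 235 − 30 = 205 left.
December 1948 has 31 days: 205 − 31 = 174 left.
January 1949 has 31 days: 174 − 31 = 143 left.
February 1949 has 28 days (1949 is not a leap year): 143 − 28 = 115 left.
March 1949 has 31 days: 115 − 31 = 84 left.
April 1949 has 30 days: 84 − 30 = 54 left.
May 1949 has 31 days: 54 − 31 = 23 left.
23 days into June 1949 → June 23, 1949.

June 23, 1949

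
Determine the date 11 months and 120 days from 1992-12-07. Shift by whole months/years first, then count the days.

Counting forward 11 months and 120 days from December 7, 1992: first the month/year part, then the days.
month 12 + 11 = 23, which is month 11 of year 1993 → November 1993.
Day 7 is valid in November, giving November 7, 1993.
Now add 120 days from November 7, 1993.
November has 30 days, so 30 − 7 = 23 days remain after November 7, 1993; 120 − 23 = 97 left.
December 1993 has 31 days: 97 − 31 = 66 left.
January 1994 has 31 days: 66 − 31 = 35 left.
February 1994 has 28 days (1994 is not a leap year): 35 − 28 = 7 left.
7 days into March 1994 → March 7, 1994.

March 7, 1994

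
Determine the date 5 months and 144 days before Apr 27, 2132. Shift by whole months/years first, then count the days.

July 6, 2131

Subtracting 5 months and 144 days from April 27, 2132: first the month/year part, then the days.
month 4 − 5 = -1, which is month 11 of year 2131 → November 2131.
Day 27 is valid in November, giving November 27, 2131.
Now subtract 144 days from November 27, 2131.
Going back 27 days from November 27, 2131 reaches the end of the previous month; 144 − 27 = 117 left.
October 2131 has 31 days: 117 − 31 = 86 left.
September 2131 has 30 days: 86 − 30 = 56 left.
August 2131 has 31 days: 56 − 31 = 25 left.
July 2131 has 31 days; 31 − 25 = 6 → July 6, 2131.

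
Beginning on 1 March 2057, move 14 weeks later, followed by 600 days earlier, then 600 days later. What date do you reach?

Advancing 14 weeks (= 98 days) from March 1, 2057:
March has 31 days, so 31 − 1 = 30 days remain after March 1, 2057; 98 − 30 = 68 left.
April 2057 has 30 days: 68 − 30 = 38 left.
May 2057 has 31 days: 38 − 31 = 7 left.
7 days into June 2057 → June 7, 2057.
Going back 600 days from June 7, 2057:
Going back 7 days from June 7, 2057 reaches the end of the previous month; 600 − 7 = 593 left.
May 2057 has 31 days: 593 − 31 = 562 left.
April 2057 has 30 days: 562 − 30 = 532 left.
March 2057 has 31 days: 532 − 31 = 501 left.
February 2057 has 28 days (2057 is not a leap year): 501 − 28 = 473 left.
January 2057 has 31 days: 473 − 31 = 442 left.
December 2056 has 31 days: 442 − 31 = 411 left.
November 2056 has 30 days: 411 − 30 = 381 left.
October 2056 has 31 days: 381 − 31 = 350 left.
September 2056 has 30 days: 350 − 30 = 320 left.
August 2056 has 31 days: 320 − 31 = 289 left.
July 2056 has 31 days: 289 − 31 = 258 left.
June 2056 has 30 days: 258 − 30 = 228 left.
May 2056 has 31 days: 228 − 31 = 197 left.
April 2056 has 30 days: 197 − 30 = 167 left.
March 2056 has 31 days: 167 − 31 = 136 left.
February 2056 has 29 days (2056 is a leap year): 136 − 29 = 107 left.
January 2056 has 31 days: 107 − 31 = 76 left.
December 2055 has 31 days: 76 − 31 = 45 left.
November 2055 has 30 days: 45 − 30 = 15 left.
October 2055 has 31 days; 31 − 15 = 16 → October 16, 2055.
Advancing 600 days from October 16, 2055:
October has 31 days, so 31 − 16 = 15 days remain after October 16, 2055; 600 − 15 = 585 left.
November 2055 has 30 days: 585 − 30 = 555 left.
December 2055 has 31 days: 555 − 31 = 524 left.
January 2056 has 31 days: 524 − 31 = 493 left.
February 2056 has 29 days (2056 is a leap year): 493 − 29 = 464 left.
March 2056 has 31 days: 464 − 31 = 433 left.
April 2056 has 30 days: 433 − 30 = 403 left.
May 2056 has 31 days: 403 − 31 = 372 left.
June 2056 has 30 days: 372 − 30 = 342 left.
July 2056 has 31 days: 342 − 31 = 311 left.
August 2056 has 31 days: 311 − 31 = 280 left.
September 2056 has 30 days: 280 − 30 = 250 left.
October 2056 has 31 days: 250 − 31 = 219 left.
November 2056 has 30 days: 219 − 30 = 189 left.
December 2056 has 31 days: 189 − 31 = 158 left.
January 2057 has 31 days: 158 − 31 = 127 left.
February 2057 has 28 days (2057 is not a leap year): 127 − 28 = 99 left.
March 2057 has 31 days: 99 − 31 = 68 left.
April 2057 has 30 days: 68 − 30 = 38 left.
May 2057 has 31 days: 38 − 31 = 7 left.
7 days into June 2057 → June 7, 2057.

June 7, 2057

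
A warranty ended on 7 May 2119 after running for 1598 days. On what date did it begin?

December 21, 2114

Counting back 1598 days from May 7, 2119.
Going back 7 days from May 7, 2119 reaches the end of the previous month; 1598 − 7 = 1591 left.
April 2119 has 30 days: 1591 − 30 = 1561 left.
March 2119 has 31 days: 1561 − 31 = 1530 left.
February 2119 has 28 days (2119 is not a leap year): 1530 − 28 = 1502 left.
January 2119 has 31 days: 1502 − 31 = 1471 left.
December 2118 has 31 days: 1471 − 31 = 1440 left.
November 2118 has 30 days: 1440 − 30 = 1410 left.
October 2118 has 31 days: 1410 − 31 = 1379 left.
September 2118 has 30 days: 1379 − 30 = 1349 left.
August 2118 has 31 days: 1349 − 31 = 1318 left.
July 2118 has 31 days: 1318 − 31 = 1287 left.
June 2118 has 30 days: 1287 − 30 = 1257 left.
May 2118 has 31 days: 1257 − 31 = 1226 left.
April 2118 has 30 days: 1226 − 30 = 1196 left.
March 2118 has 31 days: 1196 − 31 = 1165 left.
February 2118 has 28 days (2118 is not a leap year): 1165 − 28 = 1137 left.
January 2118 has 31 days: 1137 − 31 = 1106 left.
December 2117 has 31 days: 1106 − 31 = 1075 left.
November 2117 has 30 days: 1075 − 30 = 1045 left.
October 2117 has 31 days: 1045 − 31 = 1014 left.
September 2117 has 30 days: 1014 − 30 = 984 left.
August 2117 has 31 days: 984 − 31 = 953 left.
July 2117 has 31 days: 953 − 31 = 922 left.
June 2117 has 30 days: 922 − 30 = 892 left.
May 2117 has 31 days: 892 − 31 = 861 left.
April 2117 has 30 days: 861 − 30 = 831 left.
March 2117 has 31 days: 831 − 31 = 800 left.
February 2117 has 28 days (2117 is not a leap year): 800 − 28 = 772 left.
January 2117 has 31 days: 772 − 31 = 741 left.
December 2116 has 31 days: 741 − 31 = 710 left.
November 2116 has 30 days: 710 − 30 = 680 left.
October 2116 has 31 days: 680 − 31 = 649 left.
September 2116 has 30 days: 649 − 30 = 619 left.
August 2116 has 31 days: 619 − 31 = 588 left.
July 2116 has 31 days: 588 − 31 = 557 left.
June 2116 has 30 days: 557 − 30 = 527 left.
May 2116 has 31 days: 527 − 31 = 496 left.
April 2116 has 30 days: 496 − 30 = 466 left.
March 2116 has 31 days: 466 − 31 = 435 left.
February 2116 has 29 days (2116 is a leap year): 435 − 29 = 406 left.
January 2116 has 31 days: 406 − 31 = 375 left.
December 2115 has 31 days: 375 − 31 = 344 left.
November 2115 has 30 days: 344 − 30 = 314 left.
October 2115 has 31 days: 314 − 31 = 283 left.
September 2115 has 30 days: 283 − 30 = 253 left.
August 2115 has 31 days: 253 − 31 = 222 left.
July 2115 has 31 days: 222 − 31 = 191 left.
June 2115 has 30 days: 191 − 30 = 161 left.
May 2115 has 31 days: 161 − 31 = 130 left.
April 2115 has 30 days: 130 − 30 = 100 left.
March 2115 has 31 days: 100 − 31 = 69 left.
February 2115 has 28 days (2115 is not a leap year): 69 − 28 = 41 left.
January 2115 has 31 days: 41 − 31 = 10 left.
December 2114 has 31 days; 31 − 10 = 21 → December 21, 2114.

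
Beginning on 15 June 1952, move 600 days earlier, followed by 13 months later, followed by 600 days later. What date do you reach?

Going back 600 days from June 15, 1952:
Going back 15 days from June 15, 1952 reaches the end of the previous month; 600 − 15 = 585 left.
May 1952 has 31 days: 585 − 31 = 554 left.
April 1952 has 30 days: 554 − 30 = 524 left.
March 1952 has 31 days: 524 − 31 = 493 left.
February 1952 has 29 days (1952 is a leap year): 493 − 29 = 464 left.
January 1952 has 31 days: 464 − 31 = 433 left.
December 1951 has 31 days: 433 − 31 = 402 left.
November 1951 has 30 days: 402 − 30 = 372 left.
October 1951 has 31 days: 372 − 31 = 341 left.
September 1951 has 30 days: 341 − 30 = 311 left.
August 1951 has 31 days: 311 − 31 = 280 left.
July 1951 has 31 days: 280 − 31 = 249 left.
June 1951 has 30 days: 249 − 30 = 219 left.
May 1951 has 31 days: 219 − 31 = 188 left.
April 1951 has 30 days: 188 − 30 = 158 left.
March 1951 has 31 days: 158 − 31 = 127 left.
February 1951 has 28 days (1951 is not a leap year): 127 − 28 = 99 left.
January 1951 has 31 days: 99 − 31 = 68 left.
December 1950 has 31 days: 68 − 31 = 37 left.
November 1950 has 30 days: 37 − 30 = 7 left.
October 1950 has 31 days; 31 − 7 = 24 → October 24, 1950.
Adding 13 months from October 24, 1950:
month 10 + 13 = 23, which is month 11 of year 1951 → November 1951.
Day 24 is valid in November, giving November 24, 1951.
Counting forward 600 days from November 24, 1951:
November has 30 days, so 30 − 24 = 6 days remain after November 24, 1951; 600 − 6 = 594 left.
December 1951 has 31 days: 594 − 31 = 563 left.
January 1952 has 31 days: 563 − 31 = 532 left.
February 1952 has 29 days (1952 is a leap year): 532 − 29 = 503 left.
March 1952 has 31 days: 503 − 31 = 472 left.
April 1952 has 30 days: 472 − 30 = 442 left.
May 1952 has 31 days: 442 − 31 = 411 left.
June 1952 has 30 days: 411 − 30 = 381 left.
July 1952 has 31 days: 381 − 31 = 350 left.
August 1952 has 31 days: 350 − 31 = 319 left.
September 1952 has 30 days: 319 − 30 = 289 left.
October 1952 has 31 days: 289 − 31 = 258 left.
November 1952 has 30 days: 258 − 30 = 228 left.
December 1952 has 31 days: 228 − 31 = 197 left.
January 1953 has 31 days: 197 − 31 = 166 left.
February 1953 has 28 days (1953 is not a leap year): 166 − 28 = 138 left.
March 1953 has 31 days: 138 − 31 = 107 left.
April 1953 has 30 days: 107 − 30 = 77 left.
May 1953 has 31 days: 77 − 31 = 46 left.
June 1953 has 30 days: 46 − 30 = 16 left.
16 days into July 1953 → July 16, 1953.

July 16, 1953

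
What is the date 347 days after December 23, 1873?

Advancing 347 days from December 23, 1873.
December has 31 days, so 31 − 23 = 8 days remain after December 23, 1873; 347 − 8 = 339 left.
January 1874 has 31 days: 339 − 31 = 308 left.
February 1874 has 28 days (1874 is not a leap year): 308 − 28 = 280 left.
March 1874 has 31 days: 280 − 31 = 249 left.
April 1874 has 30 days: 249 − 30 = 219 left.
May 1874 has 31 days: 219 − 31 = 188 left.
June 1874 has 30 days: 188 − 30 = 158 left.
July 1874 has 31 days: 158 − 31 = 127 left.
August 1874 has 31 days: 127 − 31 = 96 left.
September 1874 has 30 days: 96 − 30 = 66 left.
October 1874 has 31 days: 66 − 31 = 35 left.
November 1874 has 30 days: 35 − 30 = 5 left.
5 days into December 1874 → December 5, 1874.

December 5, 1874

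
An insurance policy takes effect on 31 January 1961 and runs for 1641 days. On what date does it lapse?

July 30, 1965

Adding 1641 days from January 31, 1961.
January has 31 days, so 31 − 31 = 0 days remain after January 31, 1961; 1641 − 0 = 1641 left.
February 1961 has 28 days (1961 is not a leap year): 1641 − 28 = 1613 left.
March 1961 has 31 days: 1613 − 31 = 1582 left.
April 1961 has 30 days: 1582 − 30 = 1552 left.
May 1961 has 31 days: 1552 − 31 = 1521 left.
June 1961 has 30 days: 1521 − 30 = 1491 left.
July 1961 has 31 days: 1491 − 31 = 1460 left.
August 1961 has 31 days: 1460 − 31 = 1429 left.
September 1961 has 30 days: 1429 − 30 = 1399 left.
October 1961 has 31 days: 1399 − 31 = 1368 left.
November 1961 has 30 days: 1368 − 30 = 1338 left.
December 1961 has 31 days: 1338 − 31 = 1307 left.
January 1962 has 31 days: 1307 − 31 = 1276 left.
February 1962 has 28 days (1962 is not a leap year): 1276 − 28 = 1248 left.
March 1962 has 31 days: 1248 − 31 = 1217 left.
April 1962 has 30 days: 1217 − 30 = 1187 left.
May 1962 has 31 days: 1187 − 31 = 1156 left.
June 1962 has 30 days: 1156 − 30 = 1126 left.
July 1962 has 31 days: 1126 − 31 = 1095 left.
August 1962 has 31 days: 1095 − 31 = 1064 left.
September 1962 has 30 days: 1064 − 30 = 1034 left.
October 1962 has 31 days: 1034 − 31 = 1003 left.
November 1962 has 30 days: 1003 − 30 = 973 left.
December 1962 has 31 days: 973 − 31 = 942 left.
January 1963 has 31 days: 942 − 31 = 911 left.
February 1963 has 28 days (1963 is not a leap year): 911 − 28 = 883 left.
March 1963 has 31 days: 883 − 31 = 852 left.
April 1963 has 30 days: 852 − 30 = 822 left.
May 1963 has 31 days: 822 − 31 = 791 left.
June 1963 has 30 days: 791 − 30 = 761 left.
July 1963 has 31 days: 761 − 31 = 730 left.
August 1963 has 31 days: 730 − 31 = 699 left.
September 1963 has 30 days: 699 − 30 = 669 left.
October 1963 has 31 days: 669 − 31 = 638 left.
November 1963 has 30 days: 638 − 30 = 608 left.
December 1963 has 31 days: 608 − 31 = 577 left.
January 1964 has 31 days: 577 − 31 = 546 left.
February 1964 has 29 days (1964 is a leap year): 546 − 29 = 517 left.
March 1964 has 31 days: 517 − 31 = 486 left.
April 1964 has 30 days: 486 − 30 = 456 left.
May 1964 has 31 days: 456 − 31 = 425 left.
June 1964 has 30 days: 425 − 30 = 395 left.
July 1964 has 31 days: 395 − 31 = 364 left.
August 1964 has 31 days: 364 − 31 = 333 left.
September 1964 has 30 days: 333 − 30 = 303 left.
October 1964 has 31 days: 303 − 31 = 272 left.
November 1964 has 30 days: 272 − 30 = 242 left.
December 1964 has 31 days: 242 − 31 = 211 left.
January 1965 has 31 days: 211 − 31 = 180 left.
February 1965 has 28 days (1965 is not a leap year): 180 − 28 = 152 left.
March 1965 has 31 days: 152 − 31 = 121 left.
April 1965 has 30 days: 121 − 30 = 91 left.
May 1965 has 31 days: 91 − 31 = 60 left.
June 1965 has 30 days: 60 − 30 = 30 left.
30 days into July 1965 → July 30, 1965.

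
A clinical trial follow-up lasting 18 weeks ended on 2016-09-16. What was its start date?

Going back 18 weeks = 126 days from September 16, 2016.
Going back 16 days from September 16, 2016 reaches the end of the previous month; 126 − 16 = 110 left.
August 2016 has 31 days: 110 − 31 = 79 left.
July 2016 has 31 days: 79 − 31 = 48 left.
June 2016 has 30 days: 48 − 30 = 18 left.
May 2016 has 31 days; 31 − 18 = 13 → May 13, 2016.

May 13, 2016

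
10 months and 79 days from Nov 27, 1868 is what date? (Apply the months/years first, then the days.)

Counting forward 10 months and 79 days from November 27, 1868: first the month/year part, then the days.
month 11 + 10 = 21, which is month 9 of year 1869 → September 1869.
Day 27 is valid in September, giving September 27, 1869.
Now add 79 days from September 27, 1869.
September has 30 days, so 30 − 27 = 3 days remain after September 27, 1869; 79 − 3 = 76 left.
October 1869 has 31 days: 76 − 31 = 45 left.
November 1869 has 30 days: 45 − 30 = 15 left.
15 days into December 1869 → December 15, 1869.

December 15, 1869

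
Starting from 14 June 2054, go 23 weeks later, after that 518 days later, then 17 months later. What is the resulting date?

September 23, 2057

Adding 23 weeks (= 161 days) from June 14, 2054:
June has 30 days, so 30 − 14 = 16 days remain after June 14, 2054; 161 − 16 = 145 left.
July 2054 has 31 days: 145 − 31 = 114 left.
August 2054 has 31 days: 114 − 31 = 83 left.
September 2054 has 30 days: 83 − 30 = 53 left.
October 2054 has 31 days: 53 − 31 = 22 left.
22 days into November 2054 → November 22, 2054.
Advancing 518 days from November 22, 2054:
November has 30 days, so 30 − 22 = 8 days remain after November 22, 2054; 518 − 8 = 510 left.
December 2054 has 31 days: 510 − 31 = 479 left.
January 2055 has 31 days: 479 − 31 = 448 left.
February 2055 has 28 days (2055 is not a leap year): 448 − 28 = 420 left.
March 2055 has 31 days: 420 − 31 = 389 left.
April 2055 has 30 days: 389 − 30 = 359 left.
May 2055 has 31 days: 359 − 31 = 328 left.
June 2055 has 30 days: 328 − 30 = 298 left.
July 2055 has 31 days: 298 − 31 = 267 left.
August 2055 has 31 days: 267 − 31 = 236 left.
September 2055 has 30 days: 236 − 30 = 206 left.
October 2055 has 31 days: 206 − 31 = 175 left.
November 2055 has 30 days: 175 − 30 = 145 left.
December 2055 has 31 days: 145 − 31 = 114 left.
January 2056 has 31 days: 114 − 31 = 83 left.
February 2056 has 29 days (2056 is a leap year): 83 − 29 = 54 left.
March 2056 has 31 days: 54 − 31 = 23 left.
23 days into April 2056 → April 23, 2056.
Advancing 17 months from April 23, 2056:
month 4 + 17 = 21, which is month 9 of year 2057 → September 2057.
Day 23 is valid in September, giving September 23, 2057.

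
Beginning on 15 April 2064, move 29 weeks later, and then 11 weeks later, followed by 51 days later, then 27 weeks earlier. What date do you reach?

September 4, 2064

Advancing 29 weeks (= 203 days) from April 15, 2064:
April has 30 days, so 30 − 15 = 15 days remain after April 15, 2064; 203 − 15 = 188 left.
May 2064 has 31 days: 188 − 31 = 157 left.
June 2064 has 30 days: 157 − 30 = 127 left.
July 2064 has 31 days: 127 − 31 = 96 left.
August 2064 has 31 days: 96 − 31 = 65 left.
September 2064 has 30 days: 65 − 30 = 35 left.
October 2064 has 31 days: 35 − 31 = 4 left.
4 days into November 2064 → November 4, 2064.
Advancing 11 weeks (= 77 days) from November 4, 2064:
November has 30 days, so 30 − 4 = 26 days remain after November 4, 2064; 77 − 26 = 51 left.
December 2064 has 31 days: 51 − 31 = 20 left.
20 days into January 2065 → January 20, 2065.
Adding 51 days from January 20, 2065:
January has 31 days, so 31 − 20 = 11 days remain after January 20, 2065; 51 − 11 = 40 left.
February 2065 has 28 days (2065 is not a leap year): 40 − 28 = 12 left.
12 days into March 2065 → March 12, 2065.
Subtracting 27 weeks (= 189 days) from March 12, 2065:
Going back 12 days from March 12, 2065 reaches the end of the previous month; 189 − 12 = 177 left.
February 2065 has 28 days (2065 is not a leap year): 177 − 28 = 149 left.
January 2065 has 31 days: 149 − 31 = 118 left.
December 2064 has 31 days: 118 − 31 = 87 left.
November 2064 has 30 days: 87 − 30 = 57 left.
October 2064 has 31 days: 57 − 31 = 26 left.
September 2064 has 30 days; 30 − 26 = 4 → September 4, 2064.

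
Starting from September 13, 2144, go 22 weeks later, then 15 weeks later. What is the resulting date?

Advancing 22 weeks (= 154 days) from September 13, 2144:
September has 30 days, so 30 − 13 = 17 days remain after September 13, 2144; 154 − 17 = 137 left.
October 2144 has 31 days: 137 − 31 = 106 left.
November 2144 has 30 days: 106 − 30 = 76 left.
December 2144 has 31 days: 76 − 31 = 45 left.
January 2145 has 31 days: 45 − 31 = 14 left.
14 days into February 2145 → February 14, 2145.
Advancing 15 weeks (= 105 days) from February 14, 2145:
February has 28 days, so 28 − 14 = 14 days remain after February 14, 2145; 105 − 14 = 91 left.
March 2145 has 31 days: 91 − 31 = 60 left.
April 2145 has 30 days: 60 − 30 = 30 left.
30 days into May 2145 → May 30, 2145.

May 30, 2145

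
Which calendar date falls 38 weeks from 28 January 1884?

Counting forward 38 weeks = 266 days from January 28, 1884.
January has 31 days, so 31 − 28 = 3 days remain after January 28, 1884; 266 − 3 = 263 left.
February 1884 has 29 days (1884 is a leap year): 263 − 29 = 234 left.
March 1884 has 31 days: 234 − 31 = 203 left.
April 1884 has 30 days: 203 − 30 = 173 left.
May 1884 has 31 days: 173 − 31 = 142 left.
June 1884 has 30 days: 142 − 30 = 112 left.
July 1884 has 31 days: 112 − 31 = 81 left.
August 1884 has 31 days: 81 − 31 = 50 left.
September 1884 has 30 days: 50 − 30 = 20 left.
20 days into October 1884 → October 20, 1884.

October 20, 1884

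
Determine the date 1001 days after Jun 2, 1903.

Advancing 1001 days from June 2, 1903.
June has 30 days, so 30 − 2 = 28 days remain after June 2, 1903; 1001 − 28 = 973 left.
July 1903 has 31 days: 973 − 31 = 942 left.
August 1903 has 31 days: 942 − 31 = 911 left.
September 1903 has 30 days: 911 − 30 = 881 left.
October 1903 has 31 days: 881 − 31 = 850 left.
November 1903 has 30 days: 850 − 30 = 820 left.
December 1903 has 31 days: 820 − 31 = 789 left.
January 1904 has 31 days: 789 − 31 = 758 left.
February 1904 has 29 days (1904 is a leap year): 758 − 29 = 729 left.
March 1904 has 31 days: 729 − 31 = 698 left.
April 1904 has 30 days: 698 − 30 = 668 left.
May 1904 has 31 days: 668 − 31 = 637 left.
June 1904 has 30 days: 637 − 30 = 607 left.
July 1904 has 31 days: 607 − 31 = 576 left.
August 1904 has 31 days: 576 − 31 = 545 left.
September 1904 has 30 days: 545 − 30 = 515 left.
October 1904 has 31 days: 515 − 31 = 484 left.
November 1904 has 30 days: 484 − 30 = 454 left.
December 1904 has 31 days: 454 − 31 = 423 left.
January 1905 has 31 days: 423 − 31 = 392 left.
February 1905 has 28 days (1905 is not a leap year): 392 − 28 = 364 left.
March 1905 has 31 days: 364 − 31 = 333 left.
April 1905 has 30 days: 333 − 30 = 303 left.
May 1905 has 31 days: 303 − 31 = 272 left.
June 1905 has 30 days: 272 − 30 = 242 left.
July 1905 has 31 days: 242 − 31 = 211 left.
August 1905 has 31 days: 211 − 31 = 180 left.
September 1905 has 30 days: 180 − 30 = 150 left.
October 1905 has 31 days: 150 − 31 = 119 left.
November 1905 has 30 days: 119 − 30 = 89 left.
December 1905 has 31 days: 89 − 31 = 58 left.
January 1906 has 31 days: 58 − 31 = 27 left.
27 days into February 1906 → February 27, 1906.

February 27, 1906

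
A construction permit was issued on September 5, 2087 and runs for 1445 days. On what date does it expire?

August 20, 2091

Counting forward 1445 days from September 5, 2087.
September has 30 days, so 30 − 5 = 25 days remain after September 5, 2087; 1445 − 25 = 1420 left.
October 2087 has 31 days: 1420 − 31 = 1389 left.
November 2087 has 30 days: 1389 − 30 = 1359 left.
December 2087 has 31 days: 1359 − 31 = 1328 left.
January 2088 has 31 days: 1328 − 31 = 1297 left.
February 2088 has 29 days (2088 is a leap year): 1297 − 29 = 1268 left.
March 2088 has 31 days: 1268 − 31 = 1237 left.
April 2088 has 30 days: 1237 − 30 = 1207 left.
May 2088 has 31 days: 1207 − 31 = 1176 left.
June 2088 has 30 days: 1176 − 30 = 1146 left.
July 2088 has 31 days: 1146 − 31 = 1115 left.
August 2088 has 31 days: 1115 − 31 = 1084 left.
September 2088 has 30 days: 1084 − 30 = 1054 left.
October 2088 has 31 days: 1054 − 31 = 1023 left.
November 2088 has 30 days: 1023 − 30 = 993 left.
December 2088 has 31 days: 993 − 31 = 962 left.
January 2089 has 31 days: 962 − 31 = 931 left.
February 2089 has 28 days (2089 is not a leap year): 931 − 28 = 903 left.
March 2089 has 31 days: 903 − 31 = 872 left.
April 2089 has 30 days: 872 − 30 = 842 left.
May 2089 has 31 days: 842 − 31 = 811 left.
June 2089 has 30 days: 811 − 30 = 781 left.
July 2089 has 31 days: 781 − 31 = 750 left.
August 2089 has 31 days: 750 − 31 = 719 left.
September 2089 has 30 days: 719 − 30 = 689 left.
October 2089 has 31 days: 689 − 31 = 658 left.
November 2089 has 30 days: 658 − 30 = 628 left.
December 2089 has 31 days: 628 − 31 = 597 left.
January 2090 has 31 days: 597 − 31 = 566 left.
February 2090 has 28 days (2090 is not a leap year): 566 − 28 = 538 left.
March 2090 has 31 days: 538 − 31 = 507 left.
April 2090 has 30 days: 507 − 30 = 477 left.
May 2090 has 31 days: 477 − 31 = 446 left.
June 2090 has 30 days: 446 − 30 = 416 left.
July 2090 has 31 days: 416 − 31 = 385 left.
August 2090 has 31 days: 385 − 31 = 354 left.
September 2090 has 30 days: 354 − 30 = 324 left.
October 2090 has 31 days: 324 − 31 = 293 left.
November 2090 has 30 days: 293 − 30 = 263 left.
December 2090 has 31 days: 263 − 31 = 232 left.
January 2091 has 31 days: 232 − 31 = 201 left.
February 2091 has 28 days (2091 is not a leap year): 201 − 28 = 173 left.
March 2091 has 31 days: 173 − 31 = 142 left.
April 2091 has 30 days: 142 − 30 = 112 left.
May 2091 has 31 days: 112 − 31 = 81 left.
June 2091 has 30 days: 81 − 30 = 51 left.
July 2091 has 31 days: 51 − 31 = 20 left.
20 days into August 2091 → August 20, 2091.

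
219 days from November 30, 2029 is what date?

Counting forward 219 days from November 30, 2029.
November has 30 days, so 30 − 30 = 0 days remain after November 30, 2029; 219 − 0 = 219 left.
December 2029 has 31 days: 219 − 31 = 188 left.
January 2030 has 31 days: 188 − 31 = 157 left.
February 2030 has 28 days (2030 is not a leap year): 157 − 28 = 129 left.
March 2030 has 31 days: 129 − 31 = 98 left.
April 2030 has 30 days: 98 − 30 = 68 left.
May 2030 has 31 days: 68 − 31 = 37 left.
June 2030 has 30 days: 37 − 30 = 7 left.
7 days into July 2030 → July 7, 2030.

July 7, 2030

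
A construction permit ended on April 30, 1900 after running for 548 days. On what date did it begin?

Counting back 548 days from April 30, 1900.
Going back 30 days from April 30, 1900 reaches the end of the previous month; 548 − 30 = 518 left.
March 1900 has 31 days: 518 − 31 = 487 left.
February 1900 has 28 days (1900 is not a leap year (divisible by 100 but not 400)): 487 − 28 = 459 left.
January 1900 has 31 days: 459 − 31 = 428 left.
December 1899 has 31 days: 428 − 31 = 397 left.
November 1899 has 30 days: 397 − 30 = 367 left.
October 1899 has 31 days: 367 − 31 = 336 left.
September 1899 has 30 days: 336 − 30 = 306 left.
August 1899 has 31 days: 306 − 31 = 275 left.
July 1899 has 31 days: 275 − 31 = 244 left.
June 1899 has 30 days: 244 − 30 = 214 left.
May 1899 has 31 days: 214 − 31 = 183 left.
April 1899 has 30 days: 183 − 30 = 153 left.
March 1899 has 31 days: 153 − 31 = 122 left.
February 1899 has 28 days (1899 is not a leap year): 122 − 28 = 94 left.
January 1899 has 31 days: 94 − 31 = 63 left.
December 1898 has 31 days: 63 − 31 = 32 left.
November 1898 has 30 days: 32 − 30 = 2 left.
October 1898 has 31 days; 31 − 2 = 29 → October 29, 1898.

October 29, 1898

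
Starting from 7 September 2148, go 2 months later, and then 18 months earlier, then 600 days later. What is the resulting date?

Adding 2 months from September 7, 2148:
month 9 + 2 = 11 → November 2148.
Day 7 is valid in November, giving November 7, 2148.
Counting back 18 months from November 7, 2148:
month 11 − 18 = -7, which is month 5 of year 2147 → May 2147.
Day 7 is valid in May, giving May 7, 2147.
Advancing 600 days from May 7, 2147:
May has 31 days, so 31 − 7 = 24 days remain after May 7, 2147; 600 − 24 = 576 left.
June 2147 has 30 days: 576 − 30 = 546 left.
July 2147 has 31 days: 546 − 31 = 515 left.
August 2147 has 31 days: 515 − 31 = 484 left.
September 2147 has 30 days: 484 − 30 = 454 left.
October 2147 has 31 days: 454 − 31 = 423 left.
November 2147 has 30 days: 423 − 30 = 393 left.
December 2147 has 31 days: 393 − 31 = 362 left.
January 2148 has 31 days: 362 − 31 = 331 left.
February 2148 has 29 days (2148 is a leap year): 331 − 29 = 302 left.
March 2148 has 31 days: 302 − 31 = 271 left.
April 2148 has 30 days: 271 − 30 = 241 left.
May 2148 has 31 days: 241 − 31 = 210 left.
June 2148 has 30 days: 210 − 30 = 180 left.
July 2148 has 31 days: 180 − 31 = 149 left.
August 2148 has 31 days: 149 − 31 = 118 left.
September 2148 has 30 days: 118 − 30 = 88 left.
October 2148 has 31 days: 88 − 31 = 57 left.
November 2148 has 30 days: 57 − 30 = 27 left.
27 days into December 2148 → December 27, 2148.

December 27, 2148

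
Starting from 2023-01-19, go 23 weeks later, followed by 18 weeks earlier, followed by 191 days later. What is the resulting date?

September 2, 2023

Advancing 23 weeks (= 161 days) from January 19, 2023:
January has 31 days, so 31 − 19 = 12 days remain after January 19, 2023; 161 − 12 = 149 left.
February 2023 has 28 days (2023 is not a leap year): 149 − 28 = 121 left.
March 2023 has 31 days: 121 − 31 = 90 left.
April 2023 has 30 days: 90 − 30 = 60 left.
May 2023 has 31 days: 60 − 31 = 29 left.
29 days into June 2023 → June 29, 2023.
Counting back 18 weeks (= 126 days) from June 29, 2023:
Going back 29 days from June 29, 2023 reaches the end of the previous month; 126 − 29 = 97 left.
May 2023 has 31 days: 97 − 31 = 66 left.
April 2023 has 30 days: 66 − 30 = 36 left.
March 2023 has 31 days: 36 − 31 = 5 left.
February 2023 has 28 days; 28 − 5 = 23 → February 23, 2023.
Counting forward 191 days from February 23, 2023:
February has 28 days, so 28 − 23 = 5 days remain after February 23, 2023; 191 − 5 = 186 left.
March 2023 has 31 days: 186 − 31 = 155 left.
April 2023 has 30 days: 155 − 30 = 125 left.
May 2023 has 31 days: 125 − 31 = 94 left.
June 2023 has 30 days: 94 − 30 = 64 left.
July 2023 has 31 days: 64 − 31 = 33 left.
August 2023 has 31 days: 33 − 31 = 2 left.
2 days into September 2023 → September 2, 2023.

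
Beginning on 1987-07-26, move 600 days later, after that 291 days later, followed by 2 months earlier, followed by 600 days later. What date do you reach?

June 25, 1991

Advancing 600 days from July 26, 1987:
July has 31 days, so 31 − 26 = 5 days remain after July 26, 1987; 600 − 5 = 595 left.
August 1987 has 31 days: 595 − 31 = 564 left.
September 1987 has 30 days: 564 − 30 = 534 left.
October 1987 has 31 days: 534 − 31 = 503 left.
November 1987 has 30 days: 503 − 30 = 473 left.
December 1987 has 31 days: 473 − 31 = 442 left.
January 1988 has 31 days: 442 − 31 = 411 left.
February 1988 has 29 days (1988 is a leap year): 411 − 29 = 382 left.
March 1988 has 31 days: 382 − 31 = 351 left.
April 1988 has 30 days: 351 − 30 = 321 left.
May 1988 has 31 days: 321 − 31 = 290 left.
June 1988 has 30 days: 290 − 30 = 260 left.
July 1988 has 31 days: 260 − 31 = 229 left.
August 1988 has 31 days: 229 − 31 = 198 left.
September 1988 has 30 days: 198 − 30 = 168 left.
October 1988 has 31 days: 168 − 31 = 137 left.
November 1988 has 30 days: 137 − 30 = 107 left.
December 1988 has 31 days: 107 − 31 = 76 left.
January 1989 has 31 days: 76 − 31 = 45 left.
February 1989 has 28 days (1989 is not a leap year): 45 − 28 = 17 left.
17 days into March 1989 → March 17, 1989.
Advancing 291 days from March 17, 1989:
March has 31 days, so 31 − 17 = 14 days remain after March 17, 1989; 291 − 14 = 277 left.
April 1989 has 30 days: 277 − 30 = 247 left.
May 1989 has 31 days: 247 − 31 = 216 left.
June 1989 has 30 days: 216 − 30 = 186 left.
July 1989 has 31 days: 186 − 31 = 155 left.
August 1989 has 31 days: 155 − 31 = 124 left.
September 1989 has 30 days: 124 − 30 = 94 left.
October 1989 has 31 days: 94 − 31 = 63 left.
November 1989 has 30 days: 63 − 30 = 33 left.
December 1989 has 31 days: 33 − 31 = 2 left.
2 days into January 1990 → January 2, 1990.
Counting back 2 months from January 2, 1990:
month 1 − 2 = -1, which is month 11 of year 1989 → November 1989.
Day 2 is valid in November, giving November 2, 1989.
Advancing 600 days from November 2, 1989:
November has 30 days, so 30 − 2 = 28 days remain after November 2, 1989; 600 − 28 = 572 left.
December 1989 has 31 days: 572 − 31 = 541 left.
January 1990 has 31 days: 541 − 31 = 510 left.
February 1990 has 28 days (1990 is not a leap year): 510 − 28 = 482 left.
March 1990 has 31 days: 482 − 31 = 451 left.
April 1990 has 30 days: 451 − 30 = 421 left.
May 1990 has 31 days: 421 − 31 = 390 left.
June 1990 has 30 days: 390 − 30 = 360 left.
July 1990 has 31 days: 360 − 31 = 329 left.
August 1990 has 31 days: 329 − 31 = 298 left.
September 1990 has 30 days: 298 − 30 = 268 left.
October 1990 has 31 days: 268 − 31 = 237 left.
November 1990 has 30 days: 237 − 30 = 207 left.
December 1990 has 31 days: 207 − 31 = 176 left.
January 1991 has 31 days: 176 − 31 = 145 left.
February 1991 has 28 days (1991 is not a leap year): 145 − 28 = 117 left.
March 1991 has 31 days: 117 − 31 = 86 left.
April 1991 has 30 days: 86 − 30 = 56 left.
May 1991 has 31 days: 56 − 31 = 25 left.
25 days into June 1991 → June 25, 1991.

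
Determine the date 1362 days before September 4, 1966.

Subtracting 1362 days from September 4, 1966.
Going back 4 days from September 4, 1966 reaches the end of the previous month; 1362 − 4 = 1358 left.
August 1966 has 31 days: 1358 − 31 = 1327 left.
July 1966 has 31 days: 1327 − 31 = 1296 left.
June 1966 has 30 days: 1296 − 30 = 1266 left.
May 1966 has 31 days: 1266 − 31 = 1235 left.
April 1966 has 30 days: 1235 − 30 = 1205 left.
March 1966 has 31 days: 1205 − 31 = 1174 left.
February 1966 has 28 days (1966 is not a leap year): 1174 − 28 = 1146 left.
January 1966 has 31 days: 1146 − 31 = 1115 left.
December 1965 has 31 days: 1115 − 31 = 1084 left.
November 1965 has 30 days: 1084 − 30 = 1054 left.
October 1965 has 31 days: 1054 − 31 = 1023 left.
September 1965 has 30 days: 1023 − 30 = 993 left.
August 1965 has 31 days: 993 − 31 = 962 left.
July 1965 has 31 days: 962 − 31 = 931 left.
June 1965 has 30 days: 931 − 30 = 901 left.
May 1965 has 31 days: 901 − 31 = 870 left.
April 1965 has 30 days: 870 − 30 = 840 left.
March 1965 has 31 days: 840 − 31 = 809 left.
February 1965 has 28 days (1965 is not a leap year): 809 − 28 = 781 left.
January 1965 has 31 days: 781 − 31 = 750 left.
December 1964 has 31 days: 750 − 31 = 719 left.
November 1964 has 30 days: 719 − 30 = 689 left.
October 1964 has 31 days: 689 − 31 = 658 left.
September 1964 has 30 days: 658 − 30 = 628 left.
August 1964 has 31 days: 628 − 31 = 597 left.
July 1964 has 31 days: 597 − 31 = 566 left.
June 1964 has 30 days: 566 − 30 = 536 left.
May 1964 has 31 days: 536 − 31 = 505 left.
April 1964 has 30 days: 505 − 30 = 475 left.
March 1964 has 31 days: 475 − 31 = 444 left.
February 1964 has 29 days (1964 is a leap year): 444 − 29 = 415 left.
January 1964 has 31 days: 415 − 31 = 384 left.
December 1963 has 31 days: 384 − 31 = 353 left.
November 1963 has 30 days: 353 − 30 = 323 left.
October 1963 has 31 days: 323 − 31 = 292 left.
September 1963 has 30 days: 292 − 30 = 262 left.
August 1963 has 31 days: 262 − 31 = 231 left.
July 1963 has 31 days: 231 − 31 = 200 left.
June 1963 has 30 days: 200 − 30 = 170 left.
May 1963 has 31 days: 170 − 31 = 139 left.
April 1963 has 30 days: 139 − 30 = 109 left.
March 1963 has 31 days: 109 − 31 = 78 left.
February 1963 has 28 days (1963 is not a leap year): 78 − 28 = 50 left.
January 1963 has 31 days: 50 − 31 = 19 left.
December 1962 has 31 days; 31 − 19 = 12 → December 12, 1962.

December 12, 1962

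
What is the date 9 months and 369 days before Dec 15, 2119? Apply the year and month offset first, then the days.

Counting back 9 months and 369 days from December 15, 2119: first the month/year part, then the days.
month 12 − 9 = 3 → March 2119.
Day 15 is valid in March, giving March 15, 2119.
Now subtract 369 days from March 15, 2119.
Going back 15 days from March 15, 2119 reaches the end of the previous month; 369 − 15 = 354 left.
February 2119 has 28 days (2119 is not a leap year): 354 − 28 = 326 left.
January 2119 has 31 days: 326 − 31 = 295 left.
December 2118 has 31 days: 295 − 31 = 264 left.
November 2118 has 30 days: 264 − 30 = 234 left.
October 2118 has 31 days: 234 − 31 = 203 left.
September 2118 has 30 days: 203 − 30 = 173 left.
August 2118 has 31 days: 173 − 31 = 142 left.
July 2118 has 31 days: 142 − 31 = 111 left.
June 2118 has 30 days: 111 − 30 = 81 left.
May 2118 has 31 days: 81 − 31 = 50 left.
April 2118 has 30 days: 50 − 30 = 20 left.
March 2118 has 31 days; 31 − 20 = 11 → March 11, 2118.

March 11, 2118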